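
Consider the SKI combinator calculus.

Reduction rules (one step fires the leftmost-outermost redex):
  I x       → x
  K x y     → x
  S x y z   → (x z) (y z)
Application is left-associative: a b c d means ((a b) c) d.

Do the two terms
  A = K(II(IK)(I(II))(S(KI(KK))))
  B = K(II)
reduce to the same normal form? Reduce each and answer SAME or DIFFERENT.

Answer: SAME — A ⇓ KI, B ⇓ KI

Derivation:
Term A:
  start: K(II(IK)(I(II))(S(KI(KK))))
  [1] K(I(IK)(I(II))(S(KI(KK))))
  [2] K(IK(I(II))(S(KI(KK))))
  [3] K(K(I(II))(S(KI(KK))))
  [4] K(I(II))
  [5] K(II)
  [6] KI

Term B:
  start: K(II)
  [1] KI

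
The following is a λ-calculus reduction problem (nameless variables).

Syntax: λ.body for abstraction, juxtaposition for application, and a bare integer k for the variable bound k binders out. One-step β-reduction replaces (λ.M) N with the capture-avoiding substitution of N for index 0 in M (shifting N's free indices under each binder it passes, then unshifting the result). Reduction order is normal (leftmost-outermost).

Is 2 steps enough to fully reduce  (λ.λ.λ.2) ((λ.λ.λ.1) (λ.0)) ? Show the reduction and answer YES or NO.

Answer: YES — reaches normal form λ.λ.λ.λ.1 in 2 ≤ 2 steps

Working:
  start: (λ.λ.λ.2) ((λ.λ.λ.1) (λ.0))
  step 1: λ.λ.(λ.λ.λ.1) (λ.0)
  step 2: λ.λ.λ.λ.1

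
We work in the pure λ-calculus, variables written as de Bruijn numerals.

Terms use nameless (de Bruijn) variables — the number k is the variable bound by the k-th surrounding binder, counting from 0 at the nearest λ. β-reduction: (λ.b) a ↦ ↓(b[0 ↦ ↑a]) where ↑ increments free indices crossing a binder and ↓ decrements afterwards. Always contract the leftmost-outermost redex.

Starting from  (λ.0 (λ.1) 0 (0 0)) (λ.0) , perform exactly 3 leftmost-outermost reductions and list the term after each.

  start: (λ.0 (λ.1) 0 (0 0)) (λ.0)
  [1] (λ.0) (λ.λ.0) (λ.0) ((λ.0) (λ.0))
  [2] (λ.λ.0) (λ.0) ((λ.0) (λ.0))
  [3] (λ.0) ((λ.0) (λ.0))

Answer: after 3 steps: (λ.0) ((λ.0) (λ.0))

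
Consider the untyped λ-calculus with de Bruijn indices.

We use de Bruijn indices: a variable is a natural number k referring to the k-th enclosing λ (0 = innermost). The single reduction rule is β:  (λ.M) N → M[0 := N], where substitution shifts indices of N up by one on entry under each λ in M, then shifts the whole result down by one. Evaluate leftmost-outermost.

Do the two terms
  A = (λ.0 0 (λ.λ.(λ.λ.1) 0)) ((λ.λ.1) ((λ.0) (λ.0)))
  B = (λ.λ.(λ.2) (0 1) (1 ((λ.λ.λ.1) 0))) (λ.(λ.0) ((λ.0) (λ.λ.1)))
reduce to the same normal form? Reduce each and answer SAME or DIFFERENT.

Answer: SAME — A ⇓ λ.λ.λ.1, B ⇓ λ.λ.λ.1

Working:
Term A:
  start: (λ.0 0 (λ.λ.(λ.λ.1) 0)) ((λ.λ.1) ((λ.0) (λ.0)))
  step 1: (λ.λ.1) ((λ.0) (λ.0)) ((λ.λ.1) ((λ.0) (λ.0))) (λ.λ.(λ.λ.1) 0)
  step 2: (λ.(λ.0) (λ.0)) ((λ.λ.1) ((λ.0) (λ.0))) (λ.λ.(λ.λ.1) 0)
  step 3: (λ.0) (λ.0) (λ.λ.(λ.λ.1) 0)
  step 4: (λ.0) (λ.λ.(λ.λ.1) 0)
  step 5: λ.λ.(λ.λ.1) 0
  step 6: λ.λ.λ.1

Term B:
  start: (λ.λ.(λ.2) (0 1) (1 ((λ.λ.λ.1) 0))) (λ.(λ.0) ((λ.0) (λ.λ.1)))
  step 1: λ.(λ.λ.(λ.0) ((λ.0) (λ.λ.1))) (0 (λ.(λ.0) ((λ.0) (λ.λ.1)))) ((λ.(λ.0) ((λ.0) (λ.λ.1))) ((λ.λ.λ.1) 0))
  step 2: λ.(λ.(λ.0) ((λ.0) (λ.λ.1))) ((λ.(λ.0) ((λ.0) (λ.λ.1))) ((λ.λ.λ.1) 0))
  step 3: λ.(λ.0) ((λ.0) (λ.λ.1))
  step 4: λ.(λ.0) (λ.λ.1)
  step 5: λ.λ.λ.1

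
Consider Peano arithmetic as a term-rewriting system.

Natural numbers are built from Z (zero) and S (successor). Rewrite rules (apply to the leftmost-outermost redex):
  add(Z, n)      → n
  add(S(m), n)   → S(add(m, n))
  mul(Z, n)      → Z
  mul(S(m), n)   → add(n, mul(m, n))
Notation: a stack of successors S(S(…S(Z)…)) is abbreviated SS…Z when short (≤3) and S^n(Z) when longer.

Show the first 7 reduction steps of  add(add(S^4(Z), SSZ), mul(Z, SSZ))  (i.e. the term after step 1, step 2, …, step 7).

Answer: after 7 steps: S(S(S(add(S(add(Z, SSZ)), mul(Z, SSZ)))))

Working:
  start: add(add(S^4(Z), SSZ), mul(Z, SSZ))
  [1] add(S(add(SSSZ, SSZ)), mul(Z, SSZ))
  [2] S(add(add(SSSZ, SSZ), mul(Z, SSZ)))
  [3] S(add(S(add(SSZ, SSZ)), mul(Z, SSZ)))
  [4] S(S(add(add(SSZ, SSZ), mul(Z, SSZ))))
  [5] S(S(add(S(add(SZ, SSZ)), mul(Z, SSZ))))
  [6] S(S(S(add(add(SZ, SSZ), mul(Z, SSZ)))))
  [7] S(S(S(add(S(add(Z, SSZ)), mul(Z, SSZ)))))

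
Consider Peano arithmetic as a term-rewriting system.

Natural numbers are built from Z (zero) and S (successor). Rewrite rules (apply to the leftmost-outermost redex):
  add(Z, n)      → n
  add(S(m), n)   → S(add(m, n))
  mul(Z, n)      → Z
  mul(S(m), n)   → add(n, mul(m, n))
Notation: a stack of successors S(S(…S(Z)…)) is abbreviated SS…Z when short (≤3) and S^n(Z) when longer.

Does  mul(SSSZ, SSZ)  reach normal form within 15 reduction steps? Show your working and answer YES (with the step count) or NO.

Answer: YES — reaches normal form S^6(Z) in 13 ≤ 15 steps

Working:
  start: mul(SSSZ, SSZ)
  →1  add(SSZ, mul(SSZ, SSZ))
  →2  S(add(SZ, mul(SSZ, SSZ)))
  →3  S(S(add(Z, mul(SSZ, SSZ))))
  →4  S(S(mul(SSZ, SSZ)))
  →5  S(S(add(SSZ, mul(SZ, SSZ))))
  →6  S(S(S(add(SZ, mul(SZ, SSZ)))))
  →7  S(S(S(S(add(Z, mul(SZ, SSZ))))))
  →8  S(S(S(S(mul(SZ, SSZ)))))
  →9  S(S(S(S(add(SSZ, mul(Z, SSZ))))))
  →10  S(S(S(S(S(add(SZ, mul(Z, SSZ)))))))
  →11  S(S(S(S(S(S(add(Z, mul(Z, SSZ))))))))
  →12  S(S(S(S(S(S(mul(Z, SSZ)))))))
  →13  S^6(Z)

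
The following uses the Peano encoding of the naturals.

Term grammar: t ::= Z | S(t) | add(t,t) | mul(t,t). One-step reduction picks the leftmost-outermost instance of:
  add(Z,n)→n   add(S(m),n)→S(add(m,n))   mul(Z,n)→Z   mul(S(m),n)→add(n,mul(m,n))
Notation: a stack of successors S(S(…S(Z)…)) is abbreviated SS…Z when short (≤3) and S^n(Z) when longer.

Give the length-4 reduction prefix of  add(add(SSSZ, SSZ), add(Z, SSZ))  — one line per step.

  start: add(add(SSSZ, SSZ), add(Z, SSZ))
  →1  add(S(add(SSZ, SSZ)), add(Z, SSZ))
  →2  S(add(add(SSZ, SSZ), add(Z, SSZ)))
  →3  S(add(S(add(SZ, SSZ)), add(Z, SSZ)))
  →4  S(S(add(add(SZ, SSZ), add(Z, SSZ))))

Answer: after 4 steps: S(S(add(add(SZ, SSZ), add(Z, SSZ))))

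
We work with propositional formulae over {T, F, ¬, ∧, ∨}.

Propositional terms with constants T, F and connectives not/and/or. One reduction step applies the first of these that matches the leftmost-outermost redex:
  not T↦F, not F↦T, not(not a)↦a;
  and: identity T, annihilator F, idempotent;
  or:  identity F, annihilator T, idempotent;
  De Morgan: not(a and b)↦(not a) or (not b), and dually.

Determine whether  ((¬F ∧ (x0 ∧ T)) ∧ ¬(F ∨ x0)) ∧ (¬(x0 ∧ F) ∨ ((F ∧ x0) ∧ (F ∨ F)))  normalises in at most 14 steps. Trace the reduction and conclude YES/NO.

Answer: YES — reaches normal form x0 ∧ ¬x0 in 11 ≤ 14 steps

Reduction:
  start: ((¬F ∧ (x0 ∧ T)) ∧ ¬(F ∨ x0)) ∧ (¬(x0 ∧ F) ∨ ((F ∧ x0) ∧ (F ∨ F)))
  →1  ((T ∧ (x0 ∧ T)) ∧ ¬(F ∨ x0)) ∧ (¬(x0 ∧ F) ∨ ((F ∧ x0) ∧ (F ∨ F)))
  →2  ((x0 ∧ T) ∧ ¬(F ∨ x0)) ∧ (¬(x0 ∧ F) ∨ ((F ∧ x0) ∧ (F ∨ F)))
  →3  (x0 ∧ ¬(F ∨ x0)) ∧ (¬(x0 ∧ F) ∨ ((F ∧ x0) ∧ (F ∨ F)))
  →4  (x0 ∧ (¬F ∧ ¬x0)) ∧ (¬(x0 ∧ F) ∨ ((F ∧ x0) ∧ (F ∨ F)))
  →5  (x0 ∧ (T ∧ ¬x0)) ∧ (¬(x0 ∧ F) ∨ ((F ∧ x0) ∧ (F ∨ F)))
  →6  (x0 ∧ ¬x0) ∧ (¬(x0 ∧ F) ∨ ((F ∧ x0) ∧ (F ∨ F)))
  →7  (x0 ∧ ¬x0) ∧ ((¬x0 ∨ ¬F) ∨ ((F ∧ x0) ∧ (F ∨ F)))
  →8  (x0 ∧ ¬x0) ∧ ((¬x0 ∨ T) ∨ ((F ∧ x0) ∧ (F ∨ F)))
  →9  (x0 ∧ ¬x0) ∧ (T ∨ ((F ∧ x0) ∧ (F ∨ F)))
  →10  (x0 ∧ ¬x0) ∧ T
  →11  x0 ∧ ¬x0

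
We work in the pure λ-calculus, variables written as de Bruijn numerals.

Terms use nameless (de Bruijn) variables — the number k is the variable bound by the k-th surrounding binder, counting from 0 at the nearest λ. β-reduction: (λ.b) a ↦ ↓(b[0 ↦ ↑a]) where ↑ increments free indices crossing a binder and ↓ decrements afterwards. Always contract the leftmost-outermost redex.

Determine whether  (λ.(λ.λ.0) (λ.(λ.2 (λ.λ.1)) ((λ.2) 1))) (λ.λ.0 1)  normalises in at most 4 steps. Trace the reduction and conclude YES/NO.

  start: (λ.(λ.λ.0) (λ.(λ.2 (λ.λ.1)) ((λ.2) 1))) (λ.λ.0 1)
  [1] (λ.λ.0) (λ.(λ.(λ.λ.0 1) (λ.λ.1)) ((λ.λ.λ.0 1) (λ.λ.0 1)))
  [2] λ.0

Answer: YES — reaches normal form λ.0 in 2 ≤ 4 steps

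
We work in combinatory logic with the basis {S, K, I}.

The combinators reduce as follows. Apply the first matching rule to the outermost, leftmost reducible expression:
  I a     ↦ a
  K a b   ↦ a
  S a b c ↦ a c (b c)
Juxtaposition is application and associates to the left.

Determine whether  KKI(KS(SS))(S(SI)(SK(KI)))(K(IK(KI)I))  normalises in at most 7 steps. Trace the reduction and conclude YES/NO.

  start: KKI(KS(SS))(S(SI)(SK(KI)))(K(IK(KI)I))
  [1] K(KS(SS))(S(SI)(SK(KI)))(K(IK(KI)I))
  [2] KS(SS)(K(IK(KI)I))
  [3] S(K(IK(KI)I))
  [4] S(K(K(KI)I))
  [5] S(K(KI))

Answer: YES — reaches normal form S(K(KI)) in 5 ≤ 7 steps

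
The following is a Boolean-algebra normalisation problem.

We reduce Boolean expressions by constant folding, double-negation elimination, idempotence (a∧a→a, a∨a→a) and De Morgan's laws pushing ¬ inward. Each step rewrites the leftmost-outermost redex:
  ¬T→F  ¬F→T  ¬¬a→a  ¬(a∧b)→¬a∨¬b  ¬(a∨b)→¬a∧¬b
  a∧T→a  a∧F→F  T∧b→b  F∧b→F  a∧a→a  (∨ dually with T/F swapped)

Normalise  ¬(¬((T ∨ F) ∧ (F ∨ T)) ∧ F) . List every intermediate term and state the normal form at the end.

Answer: normal form = T  (in 6 steps)

Working:
  start: ¬(¬((T ∨ F) ∧ (F ∨ T)) ∧ F)
  step 1: ¬¬((T ∨ F) ∧ (F ∨ T)) ∨ ¬F
  step 2: ((T ∨ F) ∧ (F ∨ T)) ∨ ¬F
  step 3: (T ∧ (F ∨ T)) ∨ ¬F
  step 4: (F ∨ T) ∨ ¬F
  step 5: T ∨ ¬F
  step 6: T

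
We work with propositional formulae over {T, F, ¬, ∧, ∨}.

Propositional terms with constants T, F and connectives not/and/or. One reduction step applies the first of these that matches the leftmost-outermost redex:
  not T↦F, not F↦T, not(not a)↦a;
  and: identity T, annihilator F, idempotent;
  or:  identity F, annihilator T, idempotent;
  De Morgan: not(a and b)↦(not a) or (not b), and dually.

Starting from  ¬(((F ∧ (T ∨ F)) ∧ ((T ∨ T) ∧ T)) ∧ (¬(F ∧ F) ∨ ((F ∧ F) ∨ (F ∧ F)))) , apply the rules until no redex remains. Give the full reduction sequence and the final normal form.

Answer: normal form = T  (in 7 steps)

Reduction:
  start: ¬(((F ∧ (T ∨ F)) ∧ ((T ∨ T) ∧ T)) ∧ (¬(F ∧ F) ∨ ((F ∧ F) ∨ (F ∧ F))))
  step 1: ¬((F ∧ (T ∨ F)) ∧ ((T ∨ T) ∧ T)) ∨ ¬(¬(F ∧ F) ∨ ((F ∧ F) ∨ (F ∧ F)))
  step 2: (¬(F ∧ (T ∨ F)) ∨ ¬((T ∨ T) ∧ T)) ∨ ¬(¬(F ∧ F) ∨ ((F ∧ F) ∨ (F ∧ F)))
  step 3: ((¬F ∨ ¬(T ∨ F)) ∨ ¬((T ∨ T) ∧ T)) ∨ ¬(¬(F ∧ F) ∨ ((F ∧ F) ∨ (F ∧ F)))
  step 4: ((T ∨ ¬(T ∨ F)) ∨ ¬((T ∨ T) ∧ T)) ∨ ¬(¬(F ∧ F) ∨ ((F ∧ F) ∨ (F ∧ F)))
  step 5: (T ∨ ¬((T ∨ T) ∧ T)) ∨ ¬(¬(F ∧ F) ∨ ((F ∧ F) ∨ (F ∧ F)))
  step 6: T ∨ ¬(¬(F ∧ F) ∨ ((F ∧ F) ∨ (F ∧ F)))
  step 7: T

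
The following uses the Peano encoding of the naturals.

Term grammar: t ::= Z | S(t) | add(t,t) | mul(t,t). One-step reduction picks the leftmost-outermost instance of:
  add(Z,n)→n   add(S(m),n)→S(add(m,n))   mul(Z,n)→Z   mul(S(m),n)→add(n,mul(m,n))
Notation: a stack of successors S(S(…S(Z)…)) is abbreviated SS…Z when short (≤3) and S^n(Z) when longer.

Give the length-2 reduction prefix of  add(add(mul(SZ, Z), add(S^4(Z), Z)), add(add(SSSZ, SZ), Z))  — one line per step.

  start: add(add(mul(SZ, Z), add(S^4(Z), Z)), add(add(SSSZ, SZ), Z))
  →1  add(add(add(Z, mul(Z, Z)), add(S^4(Z), Z)), add(add(SSSZ, SZ), Z))
  →2  add(add(mul(Z, Z), add(S^4(Z), Z)), add(add(SSSZ, SZ), Z))

Answer: after 2 steps: add(add(mul(Z, Z), add(S^4(Z), Z)), add(add(SSSZ, SZ), Z))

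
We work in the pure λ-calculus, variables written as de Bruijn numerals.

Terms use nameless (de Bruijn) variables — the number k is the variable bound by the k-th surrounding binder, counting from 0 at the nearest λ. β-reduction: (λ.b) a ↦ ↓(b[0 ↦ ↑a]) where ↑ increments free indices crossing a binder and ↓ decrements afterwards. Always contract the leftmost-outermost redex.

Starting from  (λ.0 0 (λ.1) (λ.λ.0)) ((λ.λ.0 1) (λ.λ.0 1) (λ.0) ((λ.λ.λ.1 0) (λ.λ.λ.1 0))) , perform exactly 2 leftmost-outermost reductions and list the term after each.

  start: (λ.0 0 (λ.1) (λ.λ.0)) ((λ.λ.0 1) (λ.λ.0 1) (λ.0) ((λ.λ.λ.1 0) (λ.λ.λ.1 0)))
  [1] (λ.λ.0 1) (λ.λ.0 1) (λ.0) ((λ.λ.λ.1 0) (λ.λ.λ.1 0)) ((λ.λ.0 1) (λ.λ.0 1) (λ.0) ((λ.λ.λ.1 0) (λ.λ.λ.1 0))) (λ.(λ.λ.0 1) (λ.λ.0 1) (λ.0) ((λ.λ.λ.1 0) (λ.λ.λ.1 0))) (λ.λ.0)
  [2] (λ.0 (λ.λ.0 1)) (λ.0) ((λ.λ.λ.1 0) (λ.λ.λ.1 0)) ((λ.λ.0 1) (λ.λ.0 1) (λ.0) ((λ.λ.λ.1 0) (λ.λ.λ.1 0))) (λ.(λ.λ.0 1) (λ.λ.0 1) (λ.0) ((λ.λ.λ.1 0) (λ.λ.λ.1 0))) (λ.λ.0)

Answer: after 2 steps: (λ.0 (λ.λ.0 1)) (λ.0) ((λ.λ.λ.1 0) (λ.λ.λ.1 0)) ((λ.λ.0 1) (λ.λ.0 1) (λ.0) ((λ.λ.λ.1 0) (λ.λ.λ.1 0))) (λ.(λ.λ.0 1) (λ.λ.0 1) (λ.0) ((λ.λ.λ.1 0) (λ.λ.λ.1 0))) (λ.λ.0)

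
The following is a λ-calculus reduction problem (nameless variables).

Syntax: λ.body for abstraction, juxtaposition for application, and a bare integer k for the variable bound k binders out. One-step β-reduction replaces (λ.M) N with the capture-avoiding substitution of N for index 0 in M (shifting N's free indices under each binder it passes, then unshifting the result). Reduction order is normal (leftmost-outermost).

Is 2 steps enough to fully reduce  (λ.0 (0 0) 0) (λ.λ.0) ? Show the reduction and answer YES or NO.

  start: (λ.0 (0 0) 0) (λ.λ.0)
  [1] (λ.λ.0) ((λ.λ.0) (λ.λ.0)) (λ.λ.0)
  [2] (λ.0) (λ.λ.0)

Answer: NO — after 2 steps the term is (λ.0) (λ.λ.0), not yet normal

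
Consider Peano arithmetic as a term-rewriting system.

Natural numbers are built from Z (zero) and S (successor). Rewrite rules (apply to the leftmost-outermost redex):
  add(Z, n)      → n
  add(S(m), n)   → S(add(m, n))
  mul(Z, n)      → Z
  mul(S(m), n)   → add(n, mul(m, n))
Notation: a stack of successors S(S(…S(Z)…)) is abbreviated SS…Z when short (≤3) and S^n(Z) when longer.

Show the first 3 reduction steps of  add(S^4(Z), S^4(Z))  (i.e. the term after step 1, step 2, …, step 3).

Answer: after 3 steps: S(S(S(add(SZ, S^4(Z)))))

Working:
  start: add(S^4(Z), S^4(Z))
  →1  S(add(SSSZ, S^4(Z)))
  →2  S(S(add(SSZ, S^4(Z))))
  →3  S(S(S(add(SZ, S^4(Z)))))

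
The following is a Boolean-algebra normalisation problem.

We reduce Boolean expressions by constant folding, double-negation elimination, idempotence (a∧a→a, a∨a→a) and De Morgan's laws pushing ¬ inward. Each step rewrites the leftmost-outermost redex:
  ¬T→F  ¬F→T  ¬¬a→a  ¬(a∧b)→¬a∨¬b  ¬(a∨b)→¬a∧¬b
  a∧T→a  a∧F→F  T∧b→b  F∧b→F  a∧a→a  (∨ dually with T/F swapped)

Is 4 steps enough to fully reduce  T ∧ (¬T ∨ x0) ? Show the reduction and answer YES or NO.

Answer: YES — reaches normal form x0 in 3 ≤ 4 steps

Reduction:
  start: T ∧ (¬T ∨ x0)
  step 1: ¬T ∨ x0
  step 2: F ∨ x0
  step 3: x0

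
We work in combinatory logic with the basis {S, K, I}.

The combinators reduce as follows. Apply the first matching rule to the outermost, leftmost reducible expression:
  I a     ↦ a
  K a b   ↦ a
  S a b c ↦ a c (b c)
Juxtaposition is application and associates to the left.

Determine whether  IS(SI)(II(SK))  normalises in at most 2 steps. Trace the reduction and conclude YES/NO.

Answer: NO — after 2 steps the term is S(SI)(I(SK)), not yet normal

Derivation:
  start: IS(SI)(II(SK))
  →1  S(SI)(II(SK))
  →2  S(SI)(I(SK))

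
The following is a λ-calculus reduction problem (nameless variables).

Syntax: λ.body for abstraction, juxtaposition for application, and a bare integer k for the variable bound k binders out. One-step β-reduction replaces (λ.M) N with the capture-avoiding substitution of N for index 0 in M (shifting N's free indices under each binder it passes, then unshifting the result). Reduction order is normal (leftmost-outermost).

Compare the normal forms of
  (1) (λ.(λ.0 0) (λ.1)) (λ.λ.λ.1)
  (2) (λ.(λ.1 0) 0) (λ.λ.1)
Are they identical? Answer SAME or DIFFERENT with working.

Term A:
  start: (λ.(λ.0 0) (λ.1)) (λ.λ.λ.1)
  →1  (λ.0 0) (λ.λ.λ.λ.1)
  →2  (λ.λ.λ.λ.1) (λ.λ.λ.λ.1)
  →3  λ.λ.λ.1

Term B:
  start: (λ.(λ.1 0) 0) (λ.λ.1)
  →1  (λ.(λ.λ.1) 0) (λ.λ.1)
  →2  (λ.λ.1) (λ.λ.1)
  →3  λ.λ.λ.1

Answer: SAME — A ⇓ λ.λ.λ.1, B ⇓ λ.λ.λ.1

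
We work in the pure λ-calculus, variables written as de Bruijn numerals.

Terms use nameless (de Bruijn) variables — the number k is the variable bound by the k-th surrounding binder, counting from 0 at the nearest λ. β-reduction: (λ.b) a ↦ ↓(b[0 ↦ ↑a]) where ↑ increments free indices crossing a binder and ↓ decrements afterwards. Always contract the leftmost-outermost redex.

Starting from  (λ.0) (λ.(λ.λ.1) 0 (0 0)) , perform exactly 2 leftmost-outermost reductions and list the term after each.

  start: (λ.0) (λ.(λ.λ.1) 0 (0 0))
  [1] λ.(λ.λ.1) 0 (0 0)
  [2] λ.(λ.1) (0 0)

Answer: after 2 steps: λ.(λ.1) (0 0)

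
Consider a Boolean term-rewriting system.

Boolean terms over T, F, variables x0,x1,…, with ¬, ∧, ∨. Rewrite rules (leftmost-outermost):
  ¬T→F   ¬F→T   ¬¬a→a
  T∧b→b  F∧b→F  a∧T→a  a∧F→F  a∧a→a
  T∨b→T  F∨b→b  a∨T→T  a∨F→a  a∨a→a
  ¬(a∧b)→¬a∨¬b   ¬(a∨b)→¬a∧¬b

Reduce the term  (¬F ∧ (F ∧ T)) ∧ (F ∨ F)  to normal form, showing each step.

Answer: normal form = F  (in 4 steps)

Reduction:
  start: (¬F ∧ (F ∧ T)) ∧ (F ∨ F)
  step 1: (T ∧ (F ∧ T)) ∧ (F ∨ F)
  step 2: (F ∧ T) ∧ (F ∨ F)
  step 3: F ∧ (F ∨ F)
  step 4: F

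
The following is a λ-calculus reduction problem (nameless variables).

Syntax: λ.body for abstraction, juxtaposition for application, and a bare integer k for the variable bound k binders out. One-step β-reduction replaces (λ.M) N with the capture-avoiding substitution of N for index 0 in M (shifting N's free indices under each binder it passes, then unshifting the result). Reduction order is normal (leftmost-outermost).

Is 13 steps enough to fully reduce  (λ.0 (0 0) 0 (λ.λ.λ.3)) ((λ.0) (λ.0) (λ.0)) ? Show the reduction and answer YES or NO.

Answer: NO — after 13 steps the term is λ.λ.λ.(λ.0) (λ.0) (λ.0), not yet normal

Derivation:
  start: (λ.0 (0 0) 0 (λ.λ.λ.3)) ((λ.0) (λ.0) (λ.0))
  →1  (λ.0) (λ.0) (λ.0) ((λ.0) (λ.0) (λ.0) ((λ.0) (λ.0) (λ.0))) ((λ.0) (λ.0) (λ.0)) (λ.λ.λ.(λ.0) (λ.0) (λ.0))
  →2  (λ.0) (λ.0) ((λ.0) (λ.0) (λ.0) ((λ.0) (λ.0) (λ.0))) ((λ.0) (λ.0) (λ.0)) (λ.λ.λ.(λ.0) (λ.0) (λ.0))
  →3  (λ.0) ((λ.0) (λ.0) (λ.0) ((λ.0) (λ.0) (λ.0))) ((λ.0) (λ.0) (λ.0)) (λ.λ.λ.(λ.0) (λ.0) (λ.0))
  →4  (λ.0) (λ.0) (λ.0) ((λ.0) (λ.0) (λ.0)) ((λ.0) (λ.0) (λ.0)) (λ.λ.λ.(λ.0) (λ.0) (λ.0))
  →5  (λ.0) (λ.0) ((λ.0) (λ.0) (λ.0)) ((λ.0) (λ.0) (λ.0)) (λ.λ.λ.(λ.0) (λ.0) (λ.0))
  →6  (λ.0) ((λ.0) (λ.0) (λ.0)) ((λ.0) (λ.0) (λ.0)) (λ.λ.λ.(λ.0) (λ.0) (λ.0))
  →7  (λ.0) (λ.0) (λ.0) ((λ.0) (λ.0) (λ.0)) (λ.λ.λ.(λ.0) (λ.0) (λ.0))
  →8  (λ.0) (λ.0) ((λ.0) (λ.0) (λ.0)) (λ.λ.λ.(λ.0) (λ.0) (λ.0))
  →9  (λ.0) ((λ.0) (λ.0) (λ.0)) (λ.λ.λ.(λ.0) (λ.0) (λ.0))
  →10  (λ.0) (λ.0) (λ.0) (λ.λ.λ.(λ.0) (λ.0) (λ.0))
  →11  (λ.0) (λ.0) (λ.λ.λ.(λ.0) (λ.0) (λ.0))
  →12  (λ.0) (λ.λ.λ.(λ.0) (λ.0) (λ.0))
  →13  λ.λ.λ.(λ.0) (λ.0) (λ.0)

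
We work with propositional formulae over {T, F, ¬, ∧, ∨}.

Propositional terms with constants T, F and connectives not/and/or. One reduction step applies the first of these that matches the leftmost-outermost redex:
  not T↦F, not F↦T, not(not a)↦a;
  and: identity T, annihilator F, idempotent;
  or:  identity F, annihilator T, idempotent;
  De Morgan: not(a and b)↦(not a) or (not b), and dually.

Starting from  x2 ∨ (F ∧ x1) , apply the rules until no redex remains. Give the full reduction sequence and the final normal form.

  start: x2 ∨ (F ∧ x1)
  [1] x2 ∨ F
  [2] x2

Answer: normal form = x2  (in 2 steps)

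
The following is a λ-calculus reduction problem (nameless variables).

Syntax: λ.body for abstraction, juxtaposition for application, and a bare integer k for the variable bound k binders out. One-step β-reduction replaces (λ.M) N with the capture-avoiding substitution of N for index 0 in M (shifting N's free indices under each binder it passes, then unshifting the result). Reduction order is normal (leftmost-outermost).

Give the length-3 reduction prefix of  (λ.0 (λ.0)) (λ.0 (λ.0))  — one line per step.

Answer: after 3 steps: λ.0

Reduction:
  start: (λ.0 (λ.0)) (λ.0 (λ.0))
  step 1: (λ.0 (λ.0)) (λ.0)
  step 2: (λ.0) (λ.0)
  step 3: λ.0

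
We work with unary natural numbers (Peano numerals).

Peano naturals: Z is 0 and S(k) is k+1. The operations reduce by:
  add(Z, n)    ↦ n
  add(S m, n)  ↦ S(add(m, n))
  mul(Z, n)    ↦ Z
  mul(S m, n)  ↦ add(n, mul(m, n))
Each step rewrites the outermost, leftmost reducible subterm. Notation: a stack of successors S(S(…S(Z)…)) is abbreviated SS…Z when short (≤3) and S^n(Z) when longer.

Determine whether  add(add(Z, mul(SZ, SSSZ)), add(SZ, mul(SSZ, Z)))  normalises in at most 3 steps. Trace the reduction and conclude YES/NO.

Answer: NO — after 3 steps the term is add(S(add(SSZ, mul(Z, SSSZ))), add(SZ, mul(SSZ, Z))), not yet normal

Reduction:
  start: add(add(Z, mul(SZ, SSSZ)), add(SZ, mul(SSZ, Z)))
  step 1: add(mul(SZ, SSSZ), add(SZ, mul(SSZ, Z)))
  step 2: add(add(SSSZ, mul(Z, SSSZ)), add(SZ, mul(SSZ, Z)))
  step 3: add(S(add(SSZ, mul(Z, SSSZ))), add(SZ, mul(SSZ, Z)))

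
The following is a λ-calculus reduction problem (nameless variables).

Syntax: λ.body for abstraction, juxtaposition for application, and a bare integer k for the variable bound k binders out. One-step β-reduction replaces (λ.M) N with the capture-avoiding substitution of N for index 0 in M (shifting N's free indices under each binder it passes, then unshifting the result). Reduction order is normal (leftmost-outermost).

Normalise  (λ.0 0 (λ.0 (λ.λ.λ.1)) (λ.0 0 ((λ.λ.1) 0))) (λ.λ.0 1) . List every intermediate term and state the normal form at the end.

  start: (λ.0 0 (λ.0 (λ.λ.λ.1)) (λ.0 0 ((λ.λ.1) 0))) (λ.λ.0 1)
  [1] (λ.λ.0 1) (λ.λ.0 1) (λ.0 (λ.λ.λ.1)) (λ.0 0 ((λ.λ.1) 0))
  [2] (λ.0 (λ.λ.0 1)) (λ.0 (λ.λ.λ.1)) (λ.0 0 ((λ.λ.1) 0))
  [3] (λ.0 (λ.λ.λ.1)) (λ.λ.0 1) (λ.0 0 ((λ.λ.1) 0))
  [4] (λ.λ.0 1) (λ.λ.λ.1) (λ.0 0 ((λ.λ.1) 0))
  [5] (λ.0 (λ.λ.λ.1)) (λ.0 0 ((λ.λ.1) 0))
  [6] (λ.0 0 ((λ.λ.1) 0)) (λ.λ.λ.1)
  [7] (λ.λ.λ.1) (λ.λ.λ.1) ((λ.λ.1) (λ.λ.λ.1))
  [8] (λ.λ.1) ((λ.λ.1) (λ.λ.λ.1))
  [9] λ.(λ.λ.1) (λ.λ.λ.1)
  [10] λ.λ.λ.λ.λ.1

Answer: normal form = λ.λ.λ.λ.λ.1  (in 10 steps)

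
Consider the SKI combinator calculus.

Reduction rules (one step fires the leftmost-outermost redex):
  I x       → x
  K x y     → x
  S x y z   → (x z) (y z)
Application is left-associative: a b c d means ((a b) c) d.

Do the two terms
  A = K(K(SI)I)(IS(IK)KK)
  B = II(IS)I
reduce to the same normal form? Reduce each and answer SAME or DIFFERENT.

Answer: SAME — A ⇓ SI, B ⇓ SI

Derivation:
Term A:
  start: K(K(SI)I)(IS(IK)KK)
  →1  K(SI)I
  →2  SI

Term B:
  start: II(IS)I
  →1  I(IS)I
  →2  ISI
  →3  SI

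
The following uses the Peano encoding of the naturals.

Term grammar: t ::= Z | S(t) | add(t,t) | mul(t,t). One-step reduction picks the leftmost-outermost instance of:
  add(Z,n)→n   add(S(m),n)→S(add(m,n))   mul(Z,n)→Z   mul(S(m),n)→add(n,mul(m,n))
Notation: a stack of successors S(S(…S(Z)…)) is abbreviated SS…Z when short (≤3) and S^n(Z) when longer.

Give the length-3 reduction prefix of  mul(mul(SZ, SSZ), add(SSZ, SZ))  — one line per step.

Answer: after 3 steps: add(add(SSZ, SZ), mul(add(SZ, mul(Z, SSZ)), add(SSZ, SZ)))

Derivation:
  start: mul(mul(SZ, SSZ), add(SSZ, SZ))
  step 1: mul(add(SSZ, mul(Z, SSZ)), add(SSZ, SZ))
  step 2: mul(S(add(SZ, mul(Z, SSZ))), add(SSZ, SZ))
  step 3: add(add(SSZ, SZ), mul(add(SZ, mul(Z, SSZ)), add(SSZ, SZ)))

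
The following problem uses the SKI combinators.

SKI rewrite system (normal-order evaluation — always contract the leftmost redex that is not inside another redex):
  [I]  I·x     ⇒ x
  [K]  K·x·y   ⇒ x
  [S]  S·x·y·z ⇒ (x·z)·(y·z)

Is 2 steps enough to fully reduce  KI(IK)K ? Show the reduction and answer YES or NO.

Answer: YES — reaches normal form K in 2 ≤ 2 steps

Working:
  start: KI(IK)K
  step 1: IK
  step 2: K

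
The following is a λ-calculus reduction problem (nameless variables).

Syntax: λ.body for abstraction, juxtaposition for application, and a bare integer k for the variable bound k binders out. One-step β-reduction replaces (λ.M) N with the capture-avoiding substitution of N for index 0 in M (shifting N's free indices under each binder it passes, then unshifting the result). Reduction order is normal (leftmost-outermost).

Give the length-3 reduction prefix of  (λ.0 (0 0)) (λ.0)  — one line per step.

  start: (λ.0 (0 0)) (λ.0)
  [1] (λ.0) ((λ.0) (λ.0))
  [2] (λ.0) (λ.0)
  [3] λ.0

Answer: after 3 steps: λ.0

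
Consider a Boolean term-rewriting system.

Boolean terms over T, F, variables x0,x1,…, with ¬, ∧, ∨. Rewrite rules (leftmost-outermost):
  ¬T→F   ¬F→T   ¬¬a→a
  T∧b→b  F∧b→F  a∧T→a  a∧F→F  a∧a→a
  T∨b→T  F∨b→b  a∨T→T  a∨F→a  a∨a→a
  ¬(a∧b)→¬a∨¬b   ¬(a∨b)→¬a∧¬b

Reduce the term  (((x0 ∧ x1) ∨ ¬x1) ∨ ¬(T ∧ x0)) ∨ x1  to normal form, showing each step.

Answer: normal form = (((x0 ∧ x1) ∨ ¬x1) ∨ ¬x0) ∨ x1  (in 3 steps)

Reduction:
  start: (((x0 ∧ x1) ∨ ¬x1) ∨ ¬(T ∧ x0)) ∨ x1
  [1] (((x0 ∧ x1) ∨ ¬x1) ∨ (¬T ∨ ¬x0)) ∨ x1
  [2] (((x0 ∧ x1) ∨ ¬x1) ∨ (F ∨ ¬x0)) ∨ x1
  [3] (((x0 ∧ x1) ∨ ¬x1) ∨ ¬x0) ∨ x1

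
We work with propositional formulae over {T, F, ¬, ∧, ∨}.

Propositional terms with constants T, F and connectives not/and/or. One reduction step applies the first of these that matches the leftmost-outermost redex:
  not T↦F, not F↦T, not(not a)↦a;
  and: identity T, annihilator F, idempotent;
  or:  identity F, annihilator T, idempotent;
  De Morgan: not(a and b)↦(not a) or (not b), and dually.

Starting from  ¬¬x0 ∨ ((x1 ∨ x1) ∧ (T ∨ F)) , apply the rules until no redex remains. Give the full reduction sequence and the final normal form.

Answer: normal form = x0 ∨ x1  (in 4 steps)

Reduction:
  start: ¬¬x0 ∨ ((x1 ∨ x1) ∧ (T ∨ F))
  [1] x0 ∨ ((x1 ∨ x1) ∧ (T ∨ F))
  [2] x0 ∨ (x1 ∧ (T ∨ F))
  [3] x0 ∨ (x1 ∧ T)
  [4] x0 ∨ x1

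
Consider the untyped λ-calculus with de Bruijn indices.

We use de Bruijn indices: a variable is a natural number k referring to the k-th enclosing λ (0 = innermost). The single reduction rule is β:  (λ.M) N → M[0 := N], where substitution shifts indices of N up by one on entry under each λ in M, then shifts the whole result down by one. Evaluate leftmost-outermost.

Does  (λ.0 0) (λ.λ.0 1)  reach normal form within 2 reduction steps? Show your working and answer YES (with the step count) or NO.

Answer: YES — reaches normal form λ.0 (λ.λ.0 1) in 2 ≤ 2 steps

Reduction:
  start: (λ.0 0) (λ.λ.0 1)
  →1  (λ.λ.0 1) (λ.λ.0 1)
  →2  λ.0 (λ.λ.0 1)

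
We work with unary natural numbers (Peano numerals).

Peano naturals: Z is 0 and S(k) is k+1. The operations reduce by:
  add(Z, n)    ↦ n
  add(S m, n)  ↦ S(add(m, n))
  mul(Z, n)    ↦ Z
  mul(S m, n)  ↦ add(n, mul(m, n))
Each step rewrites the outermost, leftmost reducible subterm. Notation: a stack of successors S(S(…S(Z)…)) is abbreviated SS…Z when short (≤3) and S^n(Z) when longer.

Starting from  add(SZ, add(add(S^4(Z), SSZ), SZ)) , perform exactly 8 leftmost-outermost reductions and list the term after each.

Answer: after 8 steps: S(S(S(S(add(add(SZ, SSZ), SZ)))))

Working:
  start: add(SZ, add(add(S^4(Z), SSZ), SZ))
  →1  S(add(Z, add(add(S^4(Z), SSZ), SZ)))
  →2  S(add(add(S^4(Z), SSZ), SZ))
  →3  S(add(S(add(SSSZ, SSZ)), SZ))
  →4  S(S(add(add(SSSZ, SSZ), SZ)))
  →5  S(S(add(S(add(SSZ, SSZ)), SZ)))
  →6  S(S(S(add(add(SSZ, SSZ), SZ))))
  →7  S(S(S(add(S(add(SZ, SSZ)), SZ))))
  →8  S(S(S(S(add(add(SZ, SSZ), SZ)))))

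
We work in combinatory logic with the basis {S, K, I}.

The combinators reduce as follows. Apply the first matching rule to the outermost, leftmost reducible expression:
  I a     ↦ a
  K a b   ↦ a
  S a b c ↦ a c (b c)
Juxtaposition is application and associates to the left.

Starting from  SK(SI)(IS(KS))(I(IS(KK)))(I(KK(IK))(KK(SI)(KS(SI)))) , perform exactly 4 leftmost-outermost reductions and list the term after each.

Answer: after 4 steps: KS(I(KK(IK))(KK(SI)(KS(SI))))(I(IS(KK))(I(KK(IK))(KK(SI)(KS(SI)))))

Reduction:
  start: SK(SI)(IS(KS))(I(IS(KK)))(I(KK(IK))(KK(SI)(KS(SI))))
  [1] K(IS(KS))(SI(IS(KS)))(I(IS(KK)))(I(KK(IK))(KK(SI)(KS(SI))))
  [2] IS(KS)(I(IS(KK)))(I(KK(IK))(KK(SI)(KS(SI))))
  [3] S(KS)(I(IS(KK)))(I(KK(IK))(KK(SI)(KS(SI))))
  [4] KS(I(KK(IK))(KK(SI)(KS(SI))))(I(IS(KK))(I(KK(IK))(KK(SI)(KS(SI)))))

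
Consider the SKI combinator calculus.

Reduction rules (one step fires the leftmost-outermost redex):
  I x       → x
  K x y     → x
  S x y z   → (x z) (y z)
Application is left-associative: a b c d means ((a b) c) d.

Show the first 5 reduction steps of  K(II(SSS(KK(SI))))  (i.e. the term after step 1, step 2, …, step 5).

  start: K(II(SSS(KK(SI))))
  [1] K(I(SSS(KK(SI))))
  [2] K(SSS(KK(SI)))
  [3] K(S(KK(SI))(S(KK(SI))))
  [4] K(SK(S(KK(SI))))
  [5] K(SK(SK))

Answer: after 5 steps: K(SK(SK))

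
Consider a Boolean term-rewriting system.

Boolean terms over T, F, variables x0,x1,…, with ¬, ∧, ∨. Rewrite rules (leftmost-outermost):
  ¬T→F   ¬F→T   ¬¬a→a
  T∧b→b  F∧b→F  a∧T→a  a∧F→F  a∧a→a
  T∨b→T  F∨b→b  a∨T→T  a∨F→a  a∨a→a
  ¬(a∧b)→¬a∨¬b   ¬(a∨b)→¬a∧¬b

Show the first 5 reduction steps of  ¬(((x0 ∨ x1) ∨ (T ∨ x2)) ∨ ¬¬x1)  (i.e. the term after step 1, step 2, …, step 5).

  start: ¬(((x0 ∨ x1) ∨ (T ∨ x2)) ∨ ¬¬x1)
  step 1: ¬((x0 ∨ x1) ∨ (T ∨ x2)) ∧ ¬¬¬x1
  step 2: (¬(x0 ∨ x1) ∧ ¬(T ∨ x2)) ∧ ¬¬¬x1
  step 3: ((¬x0 ∧ ¬x1) ∧ ¬(T ∨ x2)) ∧ ¬¬¬x1
  step 4: ((¬x0 ∧ ¬x1) ∧ (¬T ∧ ¬x2)) ∧ ¬¬¬x1
  step 5: ((¬x0 ∧ ¬x1) ∧ (F ∧ ¬x2)) ∧ ¬¬¬x1

Answer: after 5 steps: ((¬x0 ∧ ¬x1) ∧ (F ∧ ¬x2)) ∧ ¬¬¬x1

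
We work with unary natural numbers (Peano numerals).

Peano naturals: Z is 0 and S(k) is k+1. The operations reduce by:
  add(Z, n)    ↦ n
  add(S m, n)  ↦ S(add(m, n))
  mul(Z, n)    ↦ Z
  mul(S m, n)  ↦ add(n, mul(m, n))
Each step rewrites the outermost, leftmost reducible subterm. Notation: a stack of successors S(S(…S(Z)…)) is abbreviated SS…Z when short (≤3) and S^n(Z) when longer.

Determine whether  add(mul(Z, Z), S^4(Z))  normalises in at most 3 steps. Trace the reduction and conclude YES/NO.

  start: add(mul(Z, Z), S^4(Z))
  step 1: add(Z, S^4(Z))
  step 2: S^4(Z)

Answer: YES — reaches normal form S^4(Z) in 2 ≤ 3 steps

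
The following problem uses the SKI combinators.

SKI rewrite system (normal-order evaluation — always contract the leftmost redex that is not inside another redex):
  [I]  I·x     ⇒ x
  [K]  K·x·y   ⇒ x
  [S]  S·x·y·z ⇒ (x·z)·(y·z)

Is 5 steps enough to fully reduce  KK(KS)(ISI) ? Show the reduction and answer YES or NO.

Answer: YES — reaches normal form K(SI) in 2 ≤ 5 steps

Derivation:
  start: KK(KS)(ISI)
  [1] K(ISI)
  [2] K(SI)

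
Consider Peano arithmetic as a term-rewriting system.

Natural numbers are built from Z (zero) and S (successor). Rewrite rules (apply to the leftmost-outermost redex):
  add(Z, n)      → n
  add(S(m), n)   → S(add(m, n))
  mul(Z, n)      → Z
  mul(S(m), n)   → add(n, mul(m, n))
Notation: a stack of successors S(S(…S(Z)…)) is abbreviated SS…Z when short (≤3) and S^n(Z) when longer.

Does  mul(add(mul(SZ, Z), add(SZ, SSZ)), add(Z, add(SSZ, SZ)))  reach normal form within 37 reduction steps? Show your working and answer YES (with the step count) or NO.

Answer: YES — reaches normal form S^9(Z) in 34 ≤ 37 steps

Working:
  start: mul(add(mul(SZ, Z), add(SZ, SSZ)), add(Z, add(SSZ, SZ)))
  [1] mul(add(add(Z, mul(Z, Z)), add(SZ, SSZ)), add(Z, add(SSZ, SZ)))
  [2] mul(add(mul(Z, Z), add(SZ, SSZ)), add(Z, add(SSZ, SZ)))
  [3] mul(add(Z, add(SZ, SSZ)), add(Z, add(SSZ, SZ)))
  [4] mul(add(SZ, SSZ), add(Z, add(SSZ, SZ)))
  [5] mul(S(add(Z, SSZ)), add(Z, add(SSZ, SZ)))
  [6] add(add(Z, add(SSZ, SZ)), mul(add(Z, SSZ), add(Z, add(SSZ, SZ))))
  [7] add(add(SSZ, SZ), mul(add(Z, SSZ), add(Z, add(SSZ, SZ))))
  [8] add(S(add(SZ, SZ)), mul(add(Z, SSZ), add(Z, add(SSZ, SZ))))
  [9] S(add(add(SZ, SZ), mul(add(Z, SSZ), add(Z, add(SSZ, SZ)))))
  [10] S(add(S(add(Z, SZ)), mul(add(Z, SSZ), add(Z, add(SSZ, SZ)))))
  [11] S(S(add(add(Z, SZ), mul(add(Z, SSZ), add(Z, add(SSZ, SZ))))))
  [12] S(S(add(SZ, mul(add(Z, SSZ), add(Z, add(SSZ, SZ))))))
  [13] S(S(S(add(Z, mul(add(Z, SSZ), add(Z, add(SSZ, SZ)))))))
  [14] S(S(S(mul(add(Z, SSZ), add(Z, add(SSZ, SZ))))))
  [15] S(S(S(mul(SSZ, add(Z, add(SSZ, SZ))))))
  [16] S(S(S(add(add(Z, add(SSZ, SZ)), mul(SZ, add(Z, add(SSZ, SZ)))))))
  [17] S(S(S(add(add(SSZ, SZ), mul(SZ, add(Z, add(SSZ, SZ)))))))
  [18] S(S(S(add(S(add(SZ, SZ)), mul(SZ, add(Z, add(SSZ, SZ)))))))
  [19] S(S(S(S(add(add(SZ, SZ), mul(SZ, add(Z, add(SSZ, SZ))))))))
  [20] S(S(S(S(add(S(add(Z, SZ)), mul(SZ, add(Z, add(SSZ, SZ))))))))
  [21] S(S(S(S(S(add(add(Z, SZ), mul(SZ, add(Z, add(SSZ, SZ)))))))))
  [22] S(S(S(S(S(add(SZ, mul(SZ, add(Z, add(SSZ, SZ)))))))))
  [23] S(S(S(S(S(S(add(Z, mul(SZ, add(Z, add(SSZ, SZ))))))))))
  [24] S(S(S(S(S(S(mul(SZ, add(Z, add(SSZ, SZ)))))))))
  [25] S(S(S(S(S(S(add(add(Z, add(SSZ, SZ)), mul(Z, add(Z, add(SSZ, SZ))))))))))
  [26] S(S(S(S(S(S(add(add(SSZ, SZ), mul(Z, add(Z, add(SSZ, SZ))))))))))
  [27] S(S(S(S(S(S(add(S(add(SZ, SZ)), mul(Z, add(Z, add(SSZ, SZ))))))))))
  [28] S(S(S(S(S(S(S(add(add(SZ, SZ), mul(Z, add(Z, add(SSZ, SZ)))))))))))
  [29] S(S(S(S(S(S(S(add(S(add(Z, SZ)), mul(Z, add(Z, add(SSZ, SZ)))))))))))
  [30] S(S(S(S(S(S(S(S(add(add(Z, SZ), mul(Z, add(Z, add(SSZ, SZ))))))))))))
  [31] S(S(S(S(S(S(S(S(add(SZ, mul(Z, add(Z, add(SSZ, SZ))))))))))))
  [32] S(S(S(S(S(S(S(S(S(add(Z, mul(Z, add(Z, add(SSZ, SZ)))))))))))))
  [33] S(S(S(S(S(S(S(S(S(mul(Z, add(Z, add(SSZ, SZ))))))))))))
  [34] S^9(Z)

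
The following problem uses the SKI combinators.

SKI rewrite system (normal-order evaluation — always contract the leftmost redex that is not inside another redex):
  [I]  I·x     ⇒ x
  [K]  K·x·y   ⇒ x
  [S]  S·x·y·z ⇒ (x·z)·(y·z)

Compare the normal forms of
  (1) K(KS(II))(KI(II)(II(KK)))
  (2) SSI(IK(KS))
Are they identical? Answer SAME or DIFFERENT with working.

Answer: DIFFERENT — A ⇓ S, B ⇓ S(K(KS))(K(KS))

Working:
Term A:
  start: K(KS(II))(KI(II)(II(KK)))
  step 1: KS(II)
  step 2: S

Term B:
  start: SSI(IK(KS))
  step 1: S(IK(KS))(I(IK(KS)))
  step 2: S(K(KS))(I(IK(KS)))
  step 3: S(K(KS))(IK(KS))
  step 4: S(K(KS))(K(KS))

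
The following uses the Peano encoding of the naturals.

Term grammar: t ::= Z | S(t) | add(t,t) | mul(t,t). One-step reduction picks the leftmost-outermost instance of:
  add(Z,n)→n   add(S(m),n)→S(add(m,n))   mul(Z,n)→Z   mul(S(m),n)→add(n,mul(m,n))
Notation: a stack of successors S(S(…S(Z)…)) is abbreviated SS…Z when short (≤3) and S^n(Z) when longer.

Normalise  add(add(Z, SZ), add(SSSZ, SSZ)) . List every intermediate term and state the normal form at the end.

Answer: normal form = S^6(Z)  (in 7 steps)

Reduction:
  start: add(add(Z, SZ), add(SSSZ, SSZ))
  →1  add(SZ, add(SSSZ, SSZ))
  →2  S(add(Z, add(SSSZ, SSZ)))
  →3  S(add(SSSZ, SSZ))
  →4  S(S(add(SSZ, SSZ)))
  →5  S(S(S(add(SZ, SSZ))))
  →6  S(S(S(S(add(Z, SSZ)))))
  →7  S^6(Z)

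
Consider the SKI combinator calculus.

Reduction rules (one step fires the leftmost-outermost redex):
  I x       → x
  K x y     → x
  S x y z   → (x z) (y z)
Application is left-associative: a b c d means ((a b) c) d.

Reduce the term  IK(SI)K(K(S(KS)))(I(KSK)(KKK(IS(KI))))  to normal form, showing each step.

Answer: normal form = S(K(S(KI)))(S(KS))  (in 9 steps)

Derivation:
  start: IK(SI)K(K(S(KS)))(I(KSK)(KKK(IS(KI))))
  step 1: K(SI)K(K(S(KS)))(I(KSK)(KKK(IS(KI))))
  step 2: SI(K(S(KS)))(I(KSK)(KKK(IS(KI))))
  step 3: I(I(KSK)(KKK(IS(KI))))(K(S(KS))(I(KSK)(KKK(IS(KI)))))
  step 4: I(KSK)(KKK(IS(KI)))(K(S(KS))(I(KSK)(KKK(IS(KI)))))
  step 5: KSK(KKK(IS(KI)))(K(S(KS))(I(KSK)(KKK(IS(KI)))))
  step 6: S(KKK(IS(KI)))(K(S(KS))(I(KSK)(KKK(IS(KI)))))
  step 7: S(K(IS(KI)))(K(S(KS))(I(KSK)(KKK(IS(KI)))))
  step 8: S(K(S(KI)))(K(S(KS))(I(KSK)(KKK(IS(KI)))))
  step 9: S(K(S(KI)))(S(KS))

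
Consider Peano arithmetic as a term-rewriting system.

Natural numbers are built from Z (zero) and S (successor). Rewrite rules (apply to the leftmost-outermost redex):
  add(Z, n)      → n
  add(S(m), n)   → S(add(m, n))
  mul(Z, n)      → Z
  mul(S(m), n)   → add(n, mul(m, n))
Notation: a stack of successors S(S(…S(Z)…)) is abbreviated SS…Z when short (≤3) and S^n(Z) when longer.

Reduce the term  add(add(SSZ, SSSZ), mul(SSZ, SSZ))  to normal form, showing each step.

Answer: normal form = S^9(Z)  (in 18 steps)

Derivation:
  start: add(add(SSZ, SSSZ), mul(SSZ, SSZ))
  →1  add(S(add(SZ, SSSZ)), mul(SSZ, SSZ))
  →2  S(add(add(SZ, SSSZ), mul(SSZ, SSZ)))
  →3  S(add(S(add(Z, SSSZ)), mul(SSZ, SSZ)))
  →4  S(S(add(add(Z, SSSZ), mul(SSZ, SSZ))))
  →5  S(S(add(SSSZ, mul(SSZ, SSZ))))
  →6  S(S(S(add(SSZ, mul(SSZ, SSZ)))))
  →7  S(S(S(S(add(SZ, mul(SSZ, SSZ))))))
  →8  S(S(S(S(S(add(Z, mul(SSZ, SSZ)))))))
  →9  S(S(S(S(S(mul(SSZ, SSZ))))))
  →10  S(S(S(S(S(add(SSZ, mul(SZ, SSZ)))))))
  →11  S(S(S(S(S(S(add(SZ, mul(SZ, SSZ))))))))
  →12  S(S(S(S(S(S(S(add(Z, mul(SZ, SSZ)))))))))
  →13  S(S(S(S(S(S(S(mul(SZ, SSZ))))))))
  →14  S(S(S(S(S(S(S(add(SSZ, mul(Z, SSZ)))))))))
  →15  S(S(S(S(S(S(S(S(add(SZ, mul(Z, SSZ))))))))))
  →16  S(S(S(S(S(S(S(S(S(add(Z, mul(Z, SSZ)))))))))))
  →17  S(S(S(S(S(S(S(S(S(mul(Z, SSZ))))))))))
  →18  S^9(Z)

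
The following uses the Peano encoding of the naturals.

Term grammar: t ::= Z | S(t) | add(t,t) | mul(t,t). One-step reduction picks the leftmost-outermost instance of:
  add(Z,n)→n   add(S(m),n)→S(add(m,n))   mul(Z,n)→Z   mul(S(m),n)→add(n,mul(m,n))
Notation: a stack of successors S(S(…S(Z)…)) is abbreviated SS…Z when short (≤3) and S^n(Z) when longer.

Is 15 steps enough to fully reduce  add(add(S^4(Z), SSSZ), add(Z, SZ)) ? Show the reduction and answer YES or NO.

  start: add(add(S^4(Z), SSSZ), add(Z, SZ))
  step 1: add(S(add(SSSZ, SSSZ)), add(Z, SZ))
  step 2: S(add(add(SSSZ, SSSZ), add(Z, SZ)))
  step 3: S(add(S(add(SSZ, SSSZ)), add(Z, SZ)))
  step 4: S(S(add(add(SSZ, SSSZ), add(Z, SZ))))
  step 5: S(S(add(S(add(SZ, SSSZ)), add(Z, SZ))))
  step 6: S(S(S(add(add(SZ, SSSZ), add(Z, SZ)))))
  step 7: S(S(S(add(S(add(Z, SSSZ)), add(Z, SZ)))))
  step 8: S(S(S(S(add(add(Z, SSSZ), add(Z, SZ))))))
  step 9: S(S(S(S(add(SSSZ, add(Z, SZ))))))
  step 10: S(S(S(S(S(add(SSZ, add(Z, SZ)))))))
  step 11: S(S(S(S(S(S(add(SZ, add(Z, SZ))))))))
  step 12: S(S(S(S(S(S(S(add(Z, add(Z, SZ)))))))))
  step 13: S(S(S(S(S(S(S(add(Z, SZ))))))))
  step 14: S^8(Z)

Answer: YES — reaches normal form S^8(Z) in 14 ≤ 15 steps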